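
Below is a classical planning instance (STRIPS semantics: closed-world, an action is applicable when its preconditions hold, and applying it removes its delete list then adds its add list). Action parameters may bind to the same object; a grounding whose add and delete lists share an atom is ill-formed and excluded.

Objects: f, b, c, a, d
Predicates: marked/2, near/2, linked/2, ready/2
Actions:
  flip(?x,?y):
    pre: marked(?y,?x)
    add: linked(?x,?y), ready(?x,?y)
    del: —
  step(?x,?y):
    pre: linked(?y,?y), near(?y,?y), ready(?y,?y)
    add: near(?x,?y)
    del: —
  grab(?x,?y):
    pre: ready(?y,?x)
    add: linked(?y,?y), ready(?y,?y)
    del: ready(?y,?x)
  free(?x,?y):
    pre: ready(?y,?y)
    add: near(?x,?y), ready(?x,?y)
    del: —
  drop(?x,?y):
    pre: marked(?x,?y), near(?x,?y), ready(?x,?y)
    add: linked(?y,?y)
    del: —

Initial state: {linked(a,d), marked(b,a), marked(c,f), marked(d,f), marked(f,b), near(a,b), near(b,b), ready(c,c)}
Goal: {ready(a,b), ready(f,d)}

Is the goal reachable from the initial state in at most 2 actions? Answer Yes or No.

1. flip(f,d)  →  {linked(a,d), linked(f,d), marked(b,a), marked(c,f), marked(d,f), marked(f,b), near(a,b), near(b,b), ready(c,c), ready(f,d)}
2. flip(a,b)  →  {linked(a,b), linked(a,d), linked(f,d), marked(b,a), marked(c,f), marked(d,f), marked(f,b), near(a,b), near(b,b), ready(a,b), ready(c,c), ready(f,d)}
optimal plan length = 2; 2 ≤ 2

Yes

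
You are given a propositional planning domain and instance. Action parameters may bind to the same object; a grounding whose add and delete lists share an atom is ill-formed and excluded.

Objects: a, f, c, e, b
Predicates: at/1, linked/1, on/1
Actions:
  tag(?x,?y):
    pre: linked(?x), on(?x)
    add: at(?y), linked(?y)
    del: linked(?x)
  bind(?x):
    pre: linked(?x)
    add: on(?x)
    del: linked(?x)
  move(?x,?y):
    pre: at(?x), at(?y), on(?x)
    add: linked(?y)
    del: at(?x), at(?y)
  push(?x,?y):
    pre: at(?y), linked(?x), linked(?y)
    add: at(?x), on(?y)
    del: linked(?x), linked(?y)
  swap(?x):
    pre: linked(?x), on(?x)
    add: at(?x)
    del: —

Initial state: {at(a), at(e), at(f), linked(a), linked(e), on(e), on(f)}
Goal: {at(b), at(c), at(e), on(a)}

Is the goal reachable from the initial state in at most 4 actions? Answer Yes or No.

1. tag(e,c)  →  {at(a), at(c), at(e), at(f), linked(a), linked(c), on(e), on(f)}
2. bind(a)  →  {at(a), at(c), at(e), at(f), linked(c), on(a), on(e), on(f)}
3. move(a,a)  →  {at(c), at(e), at(f), linked(a), linked(c), on(a), on(e), on(f)}
4. tag(a,b)  →  {at(b), at(c), at(e), at(f), linked(b), linked(c), on(a), on(e), on(f)}
optimal plan length = 4; 4 ≤ 4

Yes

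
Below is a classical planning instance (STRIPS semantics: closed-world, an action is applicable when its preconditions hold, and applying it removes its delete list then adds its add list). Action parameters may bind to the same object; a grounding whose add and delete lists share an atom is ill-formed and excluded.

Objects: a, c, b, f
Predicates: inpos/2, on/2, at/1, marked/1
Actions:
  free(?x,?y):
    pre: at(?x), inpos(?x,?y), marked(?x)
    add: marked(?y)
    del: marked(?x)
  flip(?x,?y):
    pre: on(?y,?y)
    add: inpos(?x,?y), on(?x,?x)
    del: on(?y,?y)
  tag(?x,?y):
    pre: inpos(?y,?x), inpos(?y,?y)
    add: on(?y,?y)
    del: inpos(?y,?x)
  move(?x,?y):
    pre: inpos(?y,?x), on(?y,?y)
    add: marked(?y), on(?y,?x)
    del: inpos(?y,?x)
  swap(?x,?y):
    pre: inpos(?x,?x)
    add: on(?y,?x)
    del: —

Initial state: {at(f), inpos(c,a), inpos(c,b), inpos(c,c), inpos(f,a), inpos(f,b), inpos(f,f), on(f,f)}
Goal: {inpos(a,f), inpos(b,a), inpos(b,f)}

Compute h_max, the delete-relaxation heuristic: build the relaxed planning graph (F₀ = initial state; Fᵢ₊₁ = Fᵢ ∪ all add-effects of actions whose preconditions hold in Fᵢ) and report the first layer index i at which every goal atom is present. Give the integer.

F0 = init (8 atoms)
F1 = F0 ∪ {inpos(a,f), inpos(b,f), inpos(c,f), marked(f), on(a,a), on(a,c), on(a,f), on(b,b), on(b,c), on(b,f), on(c,c), on(c,f), on(f,a), on(f,b), on(f,c)}  (23 atoms)
F2 = F1 ∪ {inpos(a,b), inpos(a,c), inpos(b,a), inpos(b,c), inpos(f,c), marked(a), marked(b), marked(c), on(c,a), on(c,b)}  (33 atoms)
goal ⊆ F2  ⇒  h_max = 2

2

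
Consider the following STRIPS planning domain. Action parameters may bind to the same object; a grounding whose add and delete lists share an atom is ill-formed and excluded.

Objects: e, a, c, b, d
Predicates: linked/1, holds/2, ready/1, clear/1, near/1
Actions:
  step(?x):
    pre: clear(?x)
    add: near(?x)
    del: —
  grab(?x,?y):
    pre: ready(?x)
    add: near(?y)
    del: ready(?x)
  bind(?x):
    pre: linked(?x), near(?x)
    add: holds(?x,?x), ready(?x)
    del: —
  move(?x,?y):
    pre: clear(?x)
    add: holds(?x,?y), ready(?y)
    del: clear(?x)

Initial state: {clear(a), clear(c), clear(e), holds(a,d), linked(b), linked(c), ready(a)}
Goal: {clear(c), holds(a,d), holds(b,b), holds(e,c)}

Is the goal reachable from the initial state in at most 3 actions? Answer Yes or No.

1. grab(a,b)  →  {clear(a), clear(c), clear(e), holds(a,d), linked(b), linked(c), near(b)}
2. bind(b)  →  {clear(a), clear(c), clear(e), holds(a,d), holds(b,b), linked(b), linked(c), near(b), ready(b)}
3. move(e,c)  →  {clear(a), clear(c), holds(a,d), holds(b,b), holds(e,c), linked(b), linked(c), near(b), ready(b), ready(c)}
optimal plan length = 3; 3 ≤ 3

Yes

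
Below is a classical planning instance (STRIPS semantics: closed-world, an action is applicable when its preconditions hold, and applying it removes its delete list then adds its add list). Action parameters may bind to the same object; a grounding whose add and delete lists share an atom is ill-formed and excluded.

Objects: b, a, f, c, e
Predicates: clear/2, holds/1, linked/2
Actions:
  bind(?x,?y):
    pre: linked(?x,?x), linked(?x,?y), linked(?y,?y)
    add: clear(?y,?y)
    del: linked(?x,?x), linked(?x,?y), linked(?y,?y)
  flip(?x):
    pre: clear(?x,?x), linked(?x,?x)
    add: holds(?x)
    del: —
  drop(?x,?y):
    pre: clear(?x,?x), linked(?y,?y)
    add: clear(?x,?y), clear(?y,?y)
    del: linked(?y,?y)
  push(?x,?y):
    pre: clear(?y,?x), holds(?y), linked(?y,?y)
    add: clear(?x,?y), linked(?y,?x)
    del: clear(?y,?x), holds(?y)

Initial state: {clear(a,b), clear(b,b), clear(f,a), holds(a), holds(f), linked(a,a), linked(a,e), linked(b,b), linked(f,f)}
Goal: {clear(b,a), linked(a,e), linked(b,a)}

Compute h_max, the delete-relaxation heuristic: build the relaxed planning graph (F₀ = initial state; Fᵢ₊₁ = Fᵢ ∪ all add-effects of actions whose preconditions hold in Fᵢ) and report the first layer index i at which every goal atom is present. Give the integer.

F0 = init (9 atoms)
F1 = F0 ∪ {clear(a,a), clear(a,f), clear(b,a), clear(b,f), clear(f,f), holds(b), linked(a,b), linked(f,a)}  (17 atoms)
F2 = F1 ∪ {clear(f,b), linked(a,f), linked(b,a), linked(b,f)}  (21 atoms)
goal ⊆ F2  ⇒  h_max = 2

2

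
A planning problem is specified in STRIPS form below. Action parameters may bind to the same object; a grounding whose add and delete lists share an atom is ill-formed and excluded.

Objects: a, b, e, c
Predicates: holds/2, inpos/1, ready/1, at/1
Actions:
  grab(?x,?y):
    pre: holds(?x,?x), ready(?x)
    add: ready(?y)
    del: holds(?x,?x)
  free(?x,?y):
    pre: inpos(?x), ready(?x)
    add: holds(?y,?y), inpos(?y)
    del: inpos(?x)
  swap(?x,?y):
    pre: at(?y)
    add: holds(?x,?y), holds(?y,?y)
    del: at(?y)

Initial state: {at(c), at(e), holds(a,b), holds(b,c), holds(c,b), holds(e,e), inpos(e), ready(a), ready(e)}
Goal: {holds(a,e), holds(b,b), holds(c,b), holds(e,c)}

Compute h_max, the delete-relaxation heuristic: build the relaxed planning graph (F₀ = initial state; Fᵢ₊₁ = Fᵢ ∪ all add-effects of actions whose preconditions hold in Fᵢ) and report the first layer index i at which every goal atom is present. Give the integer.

F0 = init (9 atoms)
F1 = F0 ∪ {holds(a,a), holds(a,c), holds(a,e), holds(b,b), holds(b,e), holds(c,c), holds(c,e), holds(e,c), inpos(a), inpos(b), inpos(c), ready(b), ready(c)}  (22 atoms)
goal ⊆ F1  ⇒  h_max = 1

1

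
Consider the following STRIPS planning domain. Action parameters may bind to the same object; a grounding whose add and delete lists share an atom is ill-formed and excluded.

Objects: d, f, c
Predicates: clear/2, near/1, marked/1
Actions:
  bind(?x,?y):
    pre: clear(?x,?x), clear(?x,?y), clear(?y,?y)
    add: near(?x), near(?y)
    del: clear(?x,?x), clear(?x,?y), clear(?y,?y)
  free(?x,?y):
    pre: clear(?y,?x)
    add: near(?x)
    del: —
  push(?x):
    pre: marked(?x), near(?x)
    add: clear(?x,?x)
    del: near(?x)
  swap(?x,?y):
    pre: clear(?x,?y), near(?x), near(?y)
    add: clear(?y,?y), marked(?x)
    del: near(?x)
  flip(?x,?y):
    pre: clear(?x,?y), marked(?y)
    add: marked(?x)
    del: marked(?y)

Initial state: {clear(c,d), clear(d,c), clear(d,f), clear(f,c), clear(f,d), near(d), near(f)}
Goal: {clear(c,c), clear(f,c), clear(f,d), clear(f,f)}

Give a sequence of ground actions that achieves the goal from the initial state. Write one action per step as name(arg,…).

free(c,d); swap(d,f); swap(f,c)

1. free(c,d)  →  {clear(c,d), clear(d,c), clear(d,f), clear(f,c), clear(f,d), near(c), near(d), near(f)}
2. swap(d,f)  →  {clear(c,d), clear(d,c), clear(d,f), clear(f,c), clear(f,d), clear(f,f), marked(d), near(c), near(f)}
3. swap(f,c)  →  {clear(c,c), clear(c,d), clear(d,c), clear(d,f), clear(f,c), clear(f,d), clear(f,f), marked(d), marked(f), near(c)}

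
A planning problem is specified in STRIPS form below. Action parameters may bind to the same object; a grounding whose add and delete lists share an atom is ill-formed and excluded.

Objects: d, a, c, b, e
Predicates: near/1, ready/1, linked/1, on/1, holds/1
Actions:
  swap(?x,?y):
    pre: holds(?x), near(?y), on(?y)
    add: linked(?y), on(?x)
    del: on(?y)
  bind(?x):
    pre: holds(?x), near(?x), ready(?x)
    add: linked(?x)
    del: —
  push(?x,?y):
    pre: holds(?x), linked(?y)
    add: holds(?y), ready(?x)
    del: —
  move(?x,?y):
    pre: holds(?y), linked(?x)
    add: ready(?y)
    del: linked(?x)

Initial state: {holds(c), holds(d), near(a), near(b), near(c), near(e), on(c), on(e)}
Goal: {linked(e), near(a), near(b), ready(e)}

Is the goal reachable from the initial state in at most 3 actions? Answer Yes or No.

Yes

1. swap(d,e)  →  {holds(c), holds(d), linked(e), near(a), near(b), near(c), near(e), on(c), on(d)}
2. push(d,e)  →  {holds(c), holds(d), holds(e), linked(e), near(a), near(b), near(c), near(e), on(c), on(d), ready(d)}
3. push(e,e)  →  {holds(c), holds(d), holds(e), linked(e), near(a), near(b), near(c), near(e), on(c), on(d), ready(d), ready(e)}
optimal plan length = 3; 3 ≤ 3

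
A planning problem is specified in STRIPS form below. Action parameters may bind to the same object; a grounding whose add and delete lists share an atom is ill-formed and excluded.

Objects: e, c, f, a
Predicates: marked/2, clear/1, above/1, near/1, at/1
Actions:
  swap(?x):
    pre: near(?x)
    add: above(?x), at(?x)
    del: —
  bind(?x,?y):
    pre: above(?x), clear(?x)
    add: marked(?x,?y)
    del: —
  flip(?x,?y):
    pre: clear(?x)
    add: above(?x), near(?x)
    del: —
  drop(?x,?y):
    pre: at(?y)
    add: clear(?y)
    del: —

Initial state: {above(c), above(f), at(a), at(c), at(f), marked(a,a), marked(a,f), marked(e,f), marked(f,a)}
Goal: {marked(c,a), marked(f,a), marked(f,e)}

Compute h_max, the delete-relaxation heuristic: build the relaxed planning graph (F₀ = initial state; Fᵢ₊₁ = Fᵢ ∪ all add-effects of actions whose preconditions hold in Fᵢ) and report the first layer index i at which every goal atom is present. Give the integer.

F0 = init (9 atoms)
F1 = F0 ∪ {clear(a), clear(c), clear(f)}  (12 atoms)
F2 = F1 ∪ {above(a), marked(c,a), marked(c,c), marked(c,e), marked(c,f), marked(f,c), marked(f,e), marked(f,f), near(a), near(c), near(f)}  (23 atoms)
goal ⊆ F2  ⇒  h_max = 2

2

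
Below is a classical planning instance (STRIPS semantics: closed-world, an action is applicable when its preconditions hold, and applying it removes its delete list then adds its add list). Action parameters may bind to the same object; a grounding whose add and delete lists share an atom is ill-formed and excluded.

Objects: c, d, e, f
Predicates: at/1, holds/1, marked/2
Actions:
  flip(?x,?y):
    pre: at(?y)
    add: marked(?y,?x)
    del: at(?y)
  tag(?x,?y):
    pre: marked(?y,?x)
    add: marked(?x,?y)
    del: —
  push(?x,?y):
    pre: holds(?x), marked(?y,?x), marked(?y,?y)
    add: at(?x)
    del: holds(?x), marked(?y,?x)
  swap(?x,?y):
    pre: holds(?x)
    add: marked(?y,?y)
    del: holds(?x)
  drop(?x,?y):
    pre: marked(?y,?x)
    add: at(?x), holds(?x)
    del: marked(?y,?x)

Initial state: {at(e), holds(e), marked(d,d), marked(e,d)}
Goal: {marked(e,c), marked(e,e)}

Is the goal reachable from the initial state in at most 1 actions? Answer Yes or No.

No

1. flip(c,e)  →  {holds(e), marked(d,d), marked(e,c), marked(e,d)}
2. swap(e,e)  →  {marked(d,d), marked(e,c), marked(e,d), marked(e,e)}
optimal plan length = 2; 2 > 1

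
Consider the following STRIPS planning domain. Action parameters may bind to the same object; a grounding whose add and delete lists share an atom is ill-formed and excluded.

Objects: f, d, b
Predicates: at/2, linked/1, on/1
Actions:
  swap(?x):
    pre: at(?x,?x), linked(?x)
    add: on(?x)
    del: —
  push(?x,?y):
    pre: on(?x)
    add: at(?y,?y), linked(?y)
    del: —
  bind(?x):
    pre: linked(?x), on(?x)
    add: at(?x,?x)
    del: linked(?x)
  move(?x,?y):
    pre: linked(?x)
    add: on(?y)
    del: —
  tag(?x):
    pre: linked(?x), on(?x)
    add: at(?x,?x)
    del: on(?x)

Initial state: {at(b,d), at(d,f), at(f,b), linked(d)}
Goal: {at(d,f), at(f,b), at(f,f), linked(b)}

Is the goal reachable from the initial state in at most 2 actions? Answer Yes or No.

No

1. move(d,f)  →  {at(b,d), at(d,f), at(f,b), linked(d), on(f)}
2. push(f,f)  →  {at(b,d), at(d,f), at(f,b), at(f,f), linked(d), linked(f), on(f)}
3. push(f,b)  →  {at(b,b), at(b,d), at(d,f), at(f,b), at(f,f), linked(b), linked(d), linked(f), on(f)}
optimal plan length = 3; 3 > 2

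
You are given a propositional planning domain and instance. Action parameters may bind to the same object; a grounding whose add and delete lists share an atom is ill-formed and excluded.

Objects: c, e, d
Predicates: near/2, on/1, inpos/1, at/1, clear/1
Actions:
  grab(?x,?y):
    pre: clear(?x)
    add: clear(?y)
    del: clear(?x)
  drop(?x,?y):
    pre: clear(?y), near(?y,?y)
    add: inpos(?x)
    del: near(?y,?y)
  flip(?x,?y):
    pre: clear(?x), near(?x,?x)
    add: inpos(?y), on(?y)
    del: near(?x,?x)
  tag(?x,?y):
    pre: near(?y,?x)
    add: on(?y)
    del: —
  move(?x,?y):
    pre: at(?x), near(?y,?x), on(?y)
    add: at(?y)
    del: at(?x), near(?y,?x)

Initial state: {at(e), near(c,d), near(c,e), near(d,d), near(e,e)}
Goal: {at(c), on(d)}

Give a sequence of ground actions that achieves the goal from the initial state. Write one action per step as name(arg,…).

tag(e,c); tag(d,d); move(e,c)

1. tag(e,c)  →  {at(e), near(c,d), near(c,e), near(d,d), near(e,e), on(c)}
2. tag(d,d)  →  {at(e), near(c,d), near(c,e), near(d,d), near(e,e), on(c), on(d)}
3. move(e,c)  →  {at(c), near(c,d), near(d,d), near(e,e), on(c), on(d)}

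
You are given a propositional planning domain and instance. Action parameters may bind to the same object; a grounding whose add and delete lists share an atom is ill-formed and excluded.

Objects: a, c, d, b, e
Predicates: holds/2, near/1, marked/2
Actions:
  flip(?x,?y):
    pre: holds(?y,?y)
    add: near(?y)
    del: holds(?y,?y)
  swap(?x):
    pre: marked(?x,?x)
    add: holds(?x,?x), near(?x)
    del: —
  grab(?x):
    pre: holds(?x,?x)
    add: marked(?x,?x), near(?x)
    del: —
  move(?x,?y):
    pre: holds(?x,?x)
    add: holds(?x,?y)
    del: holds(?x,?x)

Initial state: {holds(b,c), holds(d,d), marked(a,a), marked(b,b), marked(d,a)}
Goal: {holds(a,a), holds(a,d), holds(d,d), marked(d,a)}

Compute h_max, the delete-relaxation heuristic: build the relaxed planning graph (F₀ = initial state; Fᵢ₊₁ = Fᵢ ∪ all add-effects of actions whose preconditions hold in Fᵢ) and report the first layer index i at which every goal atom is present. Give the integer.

2

F0 = init (5 atoms)
F1 = F0 ∪ {holds(a,a), holds(b,b), holds(d,a), holds(d,b), holds(d,c), holds(d,e), marked(d,d), near(a), near(b), near(d)}  (15 atoms)
F2 = F1 ∪ {holds(a,b), holds(a,c), holds(a,d), holds(a,e), holds(b,a), holds(b,d), holds(b,e)}  (22 atoms)
goal ⊆ F2  ⇒  h_max = 2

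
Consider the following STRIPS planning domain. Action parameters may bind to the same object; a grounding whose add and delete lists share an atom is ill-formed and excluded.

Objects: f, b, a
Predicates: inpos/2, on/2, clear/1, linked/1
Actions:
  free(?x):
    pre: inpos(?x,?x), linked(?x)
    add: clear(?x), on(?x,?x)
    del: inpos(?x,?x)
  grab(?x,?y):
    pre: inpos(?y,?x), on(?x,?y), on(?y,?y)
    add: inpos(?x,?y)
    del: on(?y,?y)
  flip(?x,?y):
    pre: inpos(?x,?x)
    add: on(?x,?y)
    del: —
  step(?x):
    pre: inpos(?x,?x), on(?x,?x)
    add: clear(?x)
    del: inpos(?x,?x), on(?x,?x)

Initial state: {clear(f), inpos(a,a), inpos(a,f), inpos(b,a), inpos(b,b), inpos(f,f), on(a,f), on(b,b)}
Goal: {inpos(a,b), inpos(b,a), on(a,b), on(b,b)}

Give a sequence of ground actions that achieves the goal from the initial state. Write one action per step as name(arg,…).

flip(a,b); grab(a,b); flip(b,b)

1. flip(a,b)  →  {clear(f), inpos(a,a), inpos(a,f), inpos(b,a), inpos(b,b), inpos(f,f), on(a,b), on(a,f), on(b,b)}
2. grab(a,b)  →  {clear(f), inpos(a,a), inpos(a,b), inpos(a,f), inpos(b,a), inpos(b,b), inpos(f,f), on(a,b), on(a,f)}
3. flip(b,b)  →  {clear(f), inpos(a,a), inpos(a,b), inpos(a,f), inpos(b,a), inpos(b,b), inpos(f,f), on(a,b), on(a,f), on(b,b)}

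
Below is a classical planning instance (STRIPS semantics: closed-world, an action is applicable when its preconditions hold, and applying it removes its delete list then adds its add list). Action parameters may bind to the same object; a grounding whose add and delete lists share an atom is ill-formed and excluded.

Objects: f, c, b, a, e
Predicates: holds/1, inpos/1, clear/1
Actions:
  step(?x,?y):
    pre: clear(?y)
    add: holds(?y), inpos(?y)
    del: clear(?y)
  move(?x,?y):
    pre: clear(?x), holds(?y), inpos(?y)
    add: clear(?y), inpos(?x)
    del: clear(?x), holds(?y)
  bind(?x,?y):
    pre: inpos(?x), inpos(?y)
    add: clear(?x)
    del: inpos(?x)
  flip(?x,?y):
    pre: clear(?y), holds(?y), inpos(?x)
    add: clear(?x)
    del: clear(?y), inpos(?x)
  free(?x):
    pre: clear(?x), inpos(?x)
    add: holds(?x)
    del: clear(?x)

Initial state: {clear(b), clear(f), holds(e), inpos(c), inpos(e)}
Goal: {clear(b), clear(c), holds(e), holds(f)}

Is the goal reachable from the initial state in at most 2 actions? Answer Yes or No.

Yes

1. step(f,f)  →  {clear(b), holds(e), holds(f), inpos(c), inpos(e), inpos(f)}
2. bind(c,f)  →  {clear(b), clear(c), holds(e), holds(f), inpos(e), inpos(f)}
optimal plan length = 2; 2 ≤ 2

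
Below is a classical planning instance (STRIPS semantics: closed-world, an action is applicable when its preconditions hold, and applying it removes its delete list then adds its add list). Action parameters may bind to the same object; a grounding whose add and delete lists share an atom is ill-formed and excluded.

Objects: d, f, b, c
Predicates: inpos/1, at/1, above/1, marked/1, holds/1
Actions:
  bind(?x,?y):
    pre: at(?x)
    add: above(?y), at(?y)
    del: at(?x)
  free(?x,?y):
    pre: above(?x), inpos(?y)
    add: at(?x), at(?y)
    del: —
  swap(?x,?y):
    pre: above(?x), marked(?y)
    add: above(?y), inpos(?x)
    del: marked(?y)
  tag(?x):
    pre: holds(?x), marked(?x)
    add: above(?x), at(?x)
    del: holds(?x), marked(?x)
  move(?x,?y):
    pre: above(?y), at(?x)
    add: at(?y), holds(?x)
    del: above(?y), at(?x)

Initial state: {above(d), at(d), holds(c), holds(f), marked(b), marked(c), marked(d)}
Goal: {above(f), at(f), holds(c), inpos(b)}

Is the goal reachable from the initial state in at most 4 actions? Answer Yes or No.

1. bind(d,f)  →  {above(d), above(f), at(f), holds(c), holds(f), marked(b), marked(c), marked(d)}
2. swap(d,b)  →  {above(b), above(d), above(f), at(f), holds(c), holds(f), inpos(d), marked(c), marked(d)}
3. swap(b,d)  →  {above(b), above(d), above(f), at(f), holds(c), holds(f), inpos(b), inpos(d), marked(c)}
optimal plan length = 3; 3 ≤ 4

Yes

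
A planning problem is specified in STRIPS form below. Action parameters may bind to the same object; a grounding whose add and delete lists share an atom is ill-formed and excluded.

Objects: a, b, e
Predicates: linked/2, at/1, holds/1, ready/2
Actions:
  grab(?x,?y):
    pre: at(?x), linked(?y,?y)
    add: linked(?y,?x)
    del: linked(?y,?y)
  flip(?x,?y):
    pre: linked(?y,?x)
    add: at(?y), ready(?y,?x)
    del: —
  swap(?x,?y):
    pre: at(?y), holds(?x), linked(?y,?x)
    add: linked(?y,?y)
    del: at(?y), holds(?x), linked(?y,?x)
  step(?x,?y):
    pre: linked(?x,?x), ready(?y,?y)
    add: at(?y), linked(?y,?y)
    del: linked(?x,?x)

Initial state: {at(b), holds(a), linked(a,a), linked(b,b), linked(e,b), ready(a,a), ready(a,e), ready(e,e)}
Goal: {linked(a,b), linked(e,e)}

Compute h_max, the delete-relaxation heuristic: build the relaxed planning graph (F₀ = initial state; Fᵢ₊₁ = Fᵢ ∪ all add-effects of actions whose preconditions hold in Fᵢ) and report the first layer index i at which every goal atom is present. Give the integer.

1

F0 = init (8 atoms)
F1 = F0 ∪ {at(a), at(e), linked(a,b), linked(e,e), ready(b,b), ready(e,b)}  (14 atoms)
goal ⊆ F1  ⇒  h_max = 1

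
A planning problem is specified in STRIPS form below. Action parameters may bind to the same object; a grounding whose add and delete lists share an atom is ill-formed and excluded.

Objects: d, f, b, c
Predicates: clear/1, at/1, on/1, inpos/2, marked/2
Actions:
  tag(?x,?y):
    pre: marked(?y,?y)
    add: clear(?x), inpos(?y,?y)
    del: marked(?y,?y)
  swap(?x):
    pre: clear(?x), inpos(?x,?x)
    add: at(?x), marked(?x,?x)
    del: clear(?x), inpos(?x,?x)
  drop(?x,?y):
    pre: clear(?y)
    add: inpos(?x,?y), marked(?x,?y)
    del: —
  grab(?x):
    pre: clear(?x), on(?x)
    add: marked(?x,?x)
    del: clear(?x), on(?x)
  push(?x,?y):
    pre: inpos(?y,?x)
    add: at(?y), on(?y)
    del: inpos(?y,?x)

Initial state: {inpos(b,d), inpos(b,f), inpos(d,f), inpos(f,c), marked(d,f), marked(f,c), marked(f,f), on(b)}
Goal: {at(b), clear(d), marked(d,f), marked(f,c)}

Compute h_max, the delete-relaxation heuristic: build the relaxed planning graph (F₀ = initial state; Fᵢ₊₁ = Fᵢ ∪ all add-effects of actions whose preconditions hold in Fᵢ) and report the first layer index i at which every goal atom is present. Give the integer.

F0 = init (8 atoms)
F1 = F0 ∪ {at(b), at(d), at(f), clear(b), clear(c), clear(d), clear(f), inpos(f,f), on(d), on(f)}  (18 atoms)
goal ⊆ F1  ⇒  h_max = 1

1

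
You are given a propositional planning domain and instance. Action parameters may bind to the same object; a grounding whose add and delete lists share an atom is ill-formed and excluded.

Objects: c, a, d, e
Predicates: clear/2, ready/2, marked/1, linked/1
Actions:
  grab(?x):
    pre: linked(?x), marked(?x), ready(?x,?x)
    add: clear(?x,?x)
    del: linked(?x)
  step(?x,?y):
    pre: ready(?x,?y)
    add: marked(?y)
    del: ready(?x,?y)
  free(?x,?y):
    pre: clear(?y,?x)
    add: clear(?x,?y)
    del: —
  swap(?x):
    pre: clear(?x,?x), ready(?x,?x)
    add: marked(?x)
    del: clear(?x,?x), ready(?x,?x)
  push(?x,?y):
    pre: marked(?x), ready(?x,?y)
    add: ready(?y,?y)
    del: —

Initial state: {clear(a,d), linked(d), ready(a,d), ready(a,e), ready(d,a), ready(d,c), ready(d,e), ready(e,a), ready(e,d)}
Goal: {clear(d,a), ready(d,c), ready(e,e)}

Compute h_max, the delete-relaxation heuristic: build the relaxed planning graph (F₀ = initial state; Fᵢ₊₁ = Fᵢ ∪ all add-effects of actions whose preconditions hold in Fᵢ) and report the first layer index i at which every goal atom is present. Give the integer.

2

F0 = init (9 atoms)
F1 = F0 ∪ {clear(d,a), marked(a), marked(c), marked(d), marked(e)}  (14 atoms)
F2 = F1 ∪ {ready(a,a), ready(c,c), ready(d,d), ready(e,e)}  (18 atoms)
goal ⊆ F2  ⇒  h_max = 2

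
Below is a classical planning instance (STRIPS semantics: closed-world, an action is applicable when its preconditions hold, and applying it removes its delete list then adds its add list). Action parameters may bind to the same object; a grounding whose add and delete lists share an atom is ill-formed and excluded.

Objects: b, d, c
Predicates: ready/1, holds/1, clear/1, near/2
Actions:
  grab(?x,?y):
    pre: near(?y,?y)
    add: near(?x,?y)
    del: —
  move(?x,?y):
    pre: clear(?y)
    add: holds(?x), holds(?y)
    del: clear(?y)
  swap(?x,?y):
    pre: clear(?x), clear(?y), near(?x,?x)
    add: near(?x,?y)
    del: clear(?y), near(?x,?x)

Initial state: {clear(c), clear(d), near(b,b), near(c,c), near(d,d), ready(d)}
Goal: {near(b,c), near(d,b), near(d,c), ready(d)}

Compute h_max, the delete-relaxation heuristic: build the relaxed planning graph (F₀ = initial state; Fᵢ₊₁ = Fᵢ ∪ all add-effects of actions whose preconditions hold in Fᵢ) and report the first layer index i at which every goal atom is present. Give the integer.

1

F0 = init (6 atoms)
F1 = F0 ∪ {holds(b), holds(c), holds(d), near(b,c), near(b,d), near(c,b), near(c,d), near(d,b), near(d,c)}  (15 atoms)
goal ⊆ F1  ⇒  h_max = 1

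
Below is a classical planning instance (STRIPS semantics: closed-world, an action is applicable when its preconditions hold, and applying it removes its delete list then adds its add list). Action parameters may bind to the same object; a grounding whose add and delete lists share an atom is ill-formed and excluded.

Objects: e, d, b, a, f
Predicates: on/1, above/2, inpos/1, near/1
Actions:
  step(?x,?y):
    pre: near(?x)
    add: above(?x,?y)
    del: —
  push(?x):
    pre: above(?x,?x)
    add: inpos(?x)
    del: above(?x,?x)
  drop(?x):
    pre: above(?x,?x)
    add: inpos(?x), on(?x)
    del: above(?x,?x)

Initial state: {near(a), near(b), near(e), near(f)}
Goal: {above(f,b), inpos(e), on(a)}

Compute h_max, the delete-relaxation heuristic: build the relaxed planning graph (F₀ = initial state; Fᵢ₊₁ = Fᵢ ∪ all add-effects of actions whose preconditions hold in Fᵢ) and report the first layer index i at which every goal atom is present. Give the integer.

F0 = init (4 atoms)
F1 = F0 ∪ {above(a,a), above(a,b), above(a,d), above(a,e), above(a,f), above(b,a), above(b,b), above(b,d), above(b,e), above(b,f), above(e,a), above(e,b), above(e,d), above(e,e), above(e,f), above(f,a), above(f,b), above(f,d), above(f,e), above(f,f)}  (24 atoms)
F2 = F1 ∪ {inpos(a), inpos(b), inpos(e), inpos(f), on(a), on(b), on(e), on(f)}  (32 atoms)
goal ⊆ F2  ⇒  h_max = 2

2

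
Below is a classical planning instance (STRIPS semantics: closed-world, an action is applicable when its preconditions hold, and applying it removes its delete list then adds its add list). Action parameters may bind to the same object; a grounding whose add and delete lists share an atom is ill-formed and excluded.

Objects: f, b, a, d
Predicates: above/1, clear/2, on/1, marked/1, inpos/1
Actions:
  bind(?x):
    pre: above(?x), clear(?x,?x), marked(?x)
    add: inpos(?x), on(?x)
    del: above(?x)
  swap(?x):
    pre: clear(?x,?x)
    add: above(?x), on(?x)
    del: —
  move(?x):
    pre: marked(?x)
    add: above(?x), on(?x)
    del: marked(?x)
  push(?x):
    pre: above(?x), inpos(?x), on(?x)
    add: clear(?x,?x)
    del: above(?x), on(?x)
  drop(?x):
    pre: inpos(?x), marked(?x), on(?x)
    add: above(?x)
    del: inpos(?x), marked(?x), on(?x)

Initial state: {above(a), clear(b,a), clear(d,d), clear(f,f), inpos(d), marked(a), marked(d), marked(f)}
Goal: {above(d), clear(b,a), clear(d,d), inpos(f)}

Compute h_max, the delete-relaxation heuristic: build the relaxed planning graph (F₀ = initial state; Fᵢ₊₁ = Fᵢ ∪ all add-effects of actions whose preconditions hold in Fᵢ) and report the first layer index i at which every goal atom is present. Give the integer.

F0 = init (8 atoms)
F1 = F0 ∪ {above(d), above(f), on(a), on(d), on(f)}  (13 atoms)
F2 = F1 ∪ {inpos(f)}  (14 atoms)
goal ⊆ F2  ⇒  h_max = 2

2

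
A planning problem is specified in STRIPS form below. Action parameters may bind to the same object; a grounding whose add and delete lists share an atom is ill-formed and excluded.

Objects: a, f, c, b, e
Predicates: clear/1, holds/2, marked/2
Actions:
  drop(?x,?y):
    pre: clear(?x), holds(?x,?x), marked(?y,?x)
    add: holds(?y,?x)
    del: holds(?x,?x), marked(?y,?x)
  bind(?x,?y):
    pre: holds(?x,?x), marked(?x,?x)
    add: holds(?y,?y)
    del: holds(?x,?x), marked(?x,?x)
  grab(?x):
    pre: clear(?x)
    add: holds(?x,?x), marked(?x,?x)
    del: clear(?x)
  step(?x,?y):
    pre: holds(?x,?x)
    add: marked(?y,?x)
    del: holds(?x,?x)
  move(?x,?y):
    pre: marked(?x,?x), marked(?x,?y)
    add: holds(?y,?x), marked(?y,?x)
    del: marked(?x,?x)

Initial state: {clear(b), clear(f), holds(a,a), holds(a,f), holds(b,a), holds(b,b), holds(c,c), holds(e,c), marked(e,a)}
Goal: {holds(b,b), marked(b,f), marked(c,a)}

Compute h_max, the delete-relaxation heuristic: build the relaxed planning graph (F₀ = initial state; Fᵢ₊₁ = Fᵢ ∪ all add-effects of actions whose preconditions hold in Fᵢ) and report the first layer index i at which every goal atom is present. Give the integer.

2

F0 = init (9 atoms)
F1 = F0 ∪ {holds(f,f), marked(a,a), marked(a,b), marked(a,c), marked(b,a), marked(b,b), marked(b,c), marked(c,a), marked(c,b), marked(c,c), marked(e,b), marked(e,c), marked(f,a), marked(f,b), marked(f,c), marked(f,f)}  (25 atoms)
F2 = F1 ∪ {holds(a,b), holds(a,c), holds(b,c), holds(b,f), holds(c,a), holds(c,b), holds(c,f), holds(e,b), holds(e,e), holds(f,b), marked(a,f), marked(b,f), marked(c,f), marked(e,f)}  (39 atoms)
goal ⊆ F2  ⇒  h_max = 2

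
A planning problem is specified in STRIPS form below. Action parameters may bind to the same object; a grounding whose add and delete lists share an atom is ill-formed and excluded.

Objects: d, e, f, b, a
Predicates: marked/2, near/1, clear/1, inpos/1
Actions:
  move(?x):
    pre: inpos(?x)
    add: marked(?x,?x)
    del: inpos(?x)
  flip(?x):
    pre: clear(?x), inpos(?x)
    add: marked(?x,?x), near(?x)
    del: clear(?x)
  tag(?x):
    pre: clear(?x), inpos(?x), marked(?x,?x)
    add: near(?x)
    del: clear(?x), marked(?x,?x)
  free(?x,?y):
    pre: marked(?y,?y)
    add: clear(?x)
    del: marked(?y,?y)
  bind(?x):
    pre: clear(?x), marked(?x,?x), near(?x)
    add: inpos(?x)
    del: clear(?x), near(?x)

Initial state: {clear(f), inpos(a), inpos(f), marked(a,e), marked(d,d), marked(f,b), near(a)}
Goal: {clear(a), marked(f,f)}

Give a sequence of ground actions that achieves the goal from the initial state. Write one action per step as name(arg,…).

move(f); free(a,d)

1. move(f)  →  {clear(f), inpos(a), marked(a,e), marked(d,d), marked(f,b), marked(f,f), near(a)}
2. free(a,d)  →  {clear(a), clear(f), inpos(a), marked(a,e), marked(f,b), marked(f,f), near(a)}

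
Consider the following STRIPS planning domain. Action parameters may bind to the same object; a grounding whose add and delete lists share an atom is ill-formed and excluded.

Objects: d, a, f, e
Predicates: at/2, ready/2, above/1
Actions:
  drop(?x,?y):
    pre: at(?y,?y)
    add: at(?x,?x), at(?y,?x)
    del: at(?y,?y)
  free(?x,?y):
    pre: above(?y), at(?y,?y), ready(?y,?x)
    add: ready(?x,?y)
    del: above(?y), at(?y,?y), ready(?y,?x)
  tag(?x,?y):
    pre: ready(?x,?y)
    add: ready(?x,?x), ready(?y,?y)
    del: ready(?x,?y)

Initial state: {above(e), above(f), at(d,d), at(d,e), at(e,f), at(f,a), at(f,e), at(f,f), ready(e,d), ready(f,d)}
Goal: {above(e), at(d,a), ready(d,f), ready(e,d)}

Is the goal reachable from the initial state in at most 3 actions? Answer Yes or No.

Yes

1. drop(a,d)  →  {above(e), above(f), at(a,a), at(d,a), at(d,e), at(e,f), at(f,a), at(f,e), at(f,f), ready(e,d), ready(f,d)}
2. free(d,f)  →  {above(e), at(a,a), at(d,a), at(d,e), at(e,f), at(f,a), at(f,e), ready(d,f), ready(e,d)}
optimal plan length = 2; 2 ≤ 3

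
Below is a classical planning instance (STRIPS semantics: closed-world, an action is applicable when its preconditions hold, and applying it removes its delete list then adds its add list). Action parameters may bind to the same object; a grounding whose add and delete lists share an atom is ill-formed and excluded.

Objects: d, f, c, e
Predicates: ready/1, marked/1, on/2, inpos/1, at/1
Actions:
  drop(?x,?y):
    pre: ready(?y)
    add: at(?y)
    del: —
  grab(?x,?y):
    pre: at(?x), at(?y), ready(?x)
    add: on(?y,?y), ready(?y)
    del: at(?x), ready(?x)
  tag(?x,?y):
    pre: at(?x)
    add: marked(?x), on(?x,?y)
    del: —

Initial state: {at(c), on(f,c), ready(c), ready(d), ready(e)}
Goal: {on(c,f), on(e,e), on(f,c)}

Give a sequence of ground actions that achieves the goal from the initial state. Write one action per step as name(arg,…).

1. drop(d,e)  →  {at(c), at(e), on(f,c), ready(c), ready(d), ready(e)}
2. tag(c,f)  →  {at(c), at(e), marked(c), on(c,f), on(f,c), ready(c), ready(d), ready(e)}
3. grab(c,e)  →  {at(e), marked(c), on(c,f), on(e,e), on(f,c), ready(d), ready(e)}

drop(d,e); tag(c,f); grab(c,e)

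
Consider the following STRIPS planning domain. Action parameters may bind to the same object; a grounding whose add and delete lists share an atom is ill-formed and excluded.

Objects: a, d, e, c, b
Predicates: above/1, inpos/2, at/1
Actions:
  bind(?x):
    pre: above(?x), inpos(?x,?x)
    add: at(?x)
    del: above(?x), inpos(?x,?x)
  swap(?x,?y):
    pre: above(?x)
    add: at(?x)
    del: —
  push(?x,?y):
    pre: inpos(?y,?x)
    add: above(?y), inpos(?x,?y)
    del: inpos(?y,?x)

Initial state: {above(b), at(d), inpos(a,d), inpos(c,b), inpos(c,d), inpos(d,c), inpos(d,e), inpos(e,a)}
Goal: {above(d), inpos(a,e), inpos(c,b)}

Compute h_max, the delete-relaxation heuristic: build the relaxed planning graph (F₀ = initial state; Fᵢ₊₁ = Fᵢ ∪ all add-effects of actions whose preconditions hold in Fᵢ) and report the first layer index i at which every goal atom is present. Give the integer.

1

F0 = init (8 atoms)
F1 = F0 ∪ {above(a), above(c), above(d), above(e), at(b), inpos(a,e), inpos(b,c), inpos(d,a), inpos(e,d)}  (17 atoms)
goal ⊆ F1  ⇒  h_max = 1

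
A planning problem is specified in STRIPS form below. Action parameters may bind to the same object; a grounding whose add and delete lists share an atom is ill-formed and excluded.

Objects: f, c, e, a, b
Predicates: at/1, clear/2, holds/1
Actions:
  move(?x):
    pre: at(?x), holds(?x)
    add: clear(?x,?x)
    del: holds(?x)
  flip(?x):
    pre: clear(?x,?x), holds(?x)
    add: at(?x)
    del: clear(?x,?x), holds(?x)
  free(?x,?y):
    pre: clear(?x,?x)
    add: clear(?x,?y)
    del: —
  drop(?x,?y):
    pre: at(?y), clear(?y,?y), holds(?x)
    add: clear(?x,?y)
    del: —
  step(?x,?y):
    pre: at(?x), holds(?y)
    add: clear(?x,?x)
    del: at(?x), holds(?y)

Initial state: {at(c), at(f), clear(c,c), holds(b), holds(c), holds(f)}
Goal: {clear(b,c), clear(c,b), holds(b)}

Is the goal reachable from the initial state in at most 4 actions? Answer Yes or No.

Yes

1. free(c,b)  →  {at(c), at(f), clear(c,b), clear(c,c), holds(b), holds(c), holds(f)}
2. drop(b,c)  →  {at(c), at(f), clear(b,c), clear(c,b), clear(c,c), holds(b), holds(c), holds(f)}
optimal plan length = 2; 2 ≤ 4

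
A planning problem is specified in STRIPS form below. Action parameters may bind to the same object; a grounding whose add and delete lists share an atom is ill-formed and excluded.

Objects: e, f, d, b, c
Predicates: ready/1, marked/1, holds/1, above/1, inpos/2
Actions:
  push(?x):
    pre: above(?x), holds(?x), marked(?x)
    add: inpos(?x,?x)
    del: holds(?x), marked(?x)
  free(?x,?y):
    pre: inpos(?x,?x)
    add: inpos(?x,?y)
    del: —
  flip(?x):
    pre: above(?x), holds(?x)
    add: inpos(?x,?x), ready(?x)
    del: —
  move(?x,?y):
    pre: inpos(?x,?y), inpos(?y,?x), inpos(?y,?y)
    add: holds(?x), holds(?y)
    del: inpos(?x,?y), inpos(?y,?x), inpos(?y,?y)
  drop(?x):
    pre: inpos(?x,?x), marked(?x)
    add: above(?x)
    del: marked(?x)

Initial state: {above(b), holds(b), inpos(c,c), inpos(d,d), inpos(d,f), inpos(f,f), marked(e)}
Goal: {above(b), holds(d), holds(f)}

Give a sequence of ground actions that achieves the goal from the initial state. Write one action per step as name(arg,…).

free(f,d); move(f,d)

1. free(f,d)  →  {above(b), holds(b), inpos(c,c), inpos(d,d), inpos(d,f), inpos(f,d), inpos(f,f), marked(e)}
2. move(f,d)  →  {above(b), holds(b), holds(d), holds(f), inpos(c,c), inpos(f,f), marked(e)}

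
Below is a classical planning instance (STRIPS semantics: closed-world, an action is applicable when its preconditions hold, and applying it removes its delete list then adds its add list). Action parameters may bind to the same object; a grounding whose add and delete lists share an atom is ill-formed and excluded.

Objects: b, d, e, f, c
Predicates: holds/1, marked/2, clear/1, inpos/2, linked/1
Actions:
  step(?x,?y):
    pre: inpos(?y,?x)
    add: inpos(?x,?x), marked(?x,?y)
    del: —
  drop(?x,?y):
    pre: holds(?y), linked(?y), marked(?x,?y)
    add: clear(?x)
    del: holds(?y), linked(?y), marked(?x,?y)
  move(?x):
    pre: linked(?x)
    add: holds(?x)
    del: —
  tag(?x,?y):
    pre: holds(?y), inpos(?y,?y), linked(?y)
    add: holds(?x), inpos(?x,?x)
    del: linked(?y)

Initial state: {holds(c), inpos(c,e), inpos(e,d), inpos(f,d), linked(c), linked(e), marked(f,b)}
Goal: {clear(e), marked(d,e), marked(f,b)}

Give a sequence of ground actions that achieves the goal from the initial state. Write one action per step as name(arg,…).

1. step(d,e)  →  {holds(c), inpos(c,e), inpos(d,d), inpos(e,d), inpos(f,d), linked(c), linked(e), marked(d,e), marked(f,b)}
2. step(e,c)  →  {holds(c), inpos(c,e), inpos(d,d), inpos(e,d), inpos(e,e), inpos(f,d), linked(c), linked(e), marked(d,e), marked(e,c), marked(f,b)}
3. drop(e,c)  →  {clear(e), inpos(c,e), inpos(d,d), inpos(e,d), inpos(e,e), inpos(f,d), linked(e), marked(d,e), marked(f,b)}

step(d,e); step(e,c); drop(e,c)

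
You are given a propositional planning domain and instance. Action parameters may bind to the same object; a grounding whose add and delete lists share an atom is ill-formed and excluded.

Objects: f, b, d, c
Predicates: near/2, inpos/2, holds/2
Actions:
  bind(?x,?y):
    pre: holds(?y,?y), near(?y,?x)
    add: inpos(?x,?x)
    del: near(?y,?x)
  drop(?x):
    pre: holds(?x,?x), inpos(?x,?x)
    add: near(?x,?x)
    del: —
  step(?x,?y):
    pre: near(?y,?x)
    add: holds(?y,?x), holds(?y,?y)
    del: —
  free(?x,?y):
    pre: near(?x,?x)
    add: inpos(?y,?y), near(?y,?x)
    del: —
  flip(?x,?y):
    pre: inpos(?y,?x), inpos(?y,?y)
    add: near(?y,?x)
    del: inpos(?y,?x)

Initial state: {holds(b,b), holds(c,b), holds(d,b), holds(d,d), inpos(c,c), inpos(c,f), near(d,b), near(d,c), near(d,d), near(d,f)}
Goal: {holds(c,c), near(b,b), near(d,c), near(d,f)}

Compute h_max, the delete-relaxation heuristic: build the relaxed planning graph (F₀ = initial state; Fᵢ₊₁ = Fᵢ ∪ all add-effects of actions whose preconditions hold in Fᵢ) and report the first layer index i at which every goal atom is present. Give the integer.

F0 = init (10 atoms)
F1 = F0 ∪ {holds(d,c), holds(d,f), inpos(b,b), inpos(d,d), inpos(f,f), near(b,d), near(c,c), near(c,d), near(c,f), near(f,d)}  (20 atoms)
F2 = F1 ∪ {holds(b,d), holds(c,c), holds(c,d), holds(c,f), holds(f,d), holds(f,f), near(b,b), near(b,c), near(f,c), near(f,f)}  (30 atoms)
goal ⊆ F2  ⇒  h_max = 2

2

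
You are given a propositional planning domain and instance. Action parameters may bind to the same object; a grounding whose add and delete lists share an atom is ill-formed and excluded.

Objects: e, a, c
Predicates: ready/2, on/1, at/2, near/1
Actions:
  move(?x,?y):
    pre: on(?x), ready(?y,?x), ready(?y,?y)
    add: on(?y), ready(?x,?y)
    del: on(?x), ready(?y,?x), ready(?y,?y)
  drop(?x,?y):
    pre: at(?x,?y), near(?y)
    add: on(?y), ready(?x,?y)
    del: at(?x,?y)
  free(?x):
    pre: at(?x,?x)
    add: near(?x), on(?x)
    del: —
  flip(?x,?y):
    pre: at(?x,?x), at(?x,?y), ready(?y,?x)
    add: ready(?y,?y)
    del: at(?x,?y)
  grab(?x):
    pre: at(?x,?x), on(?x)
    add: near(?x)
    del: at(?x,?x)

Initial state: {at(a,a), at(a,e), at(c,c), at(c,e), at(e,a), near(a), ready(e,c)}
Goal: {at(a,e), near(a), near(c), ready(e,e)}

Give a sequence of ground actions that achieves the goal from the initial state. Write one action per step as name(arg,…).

free(c); flip(c,e)

1. free(c)  →  {at(a,a), at(a,e), at(c,c), at(c,e), at(e,a), near(a), near(c), on(c), ready(e,c)}
2. flip(c,e)  →  {at(a,a), at(a,e), at(c,c), at(e,a), near(a), near(c), on(c), ready(e,c), ready(e,e)}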